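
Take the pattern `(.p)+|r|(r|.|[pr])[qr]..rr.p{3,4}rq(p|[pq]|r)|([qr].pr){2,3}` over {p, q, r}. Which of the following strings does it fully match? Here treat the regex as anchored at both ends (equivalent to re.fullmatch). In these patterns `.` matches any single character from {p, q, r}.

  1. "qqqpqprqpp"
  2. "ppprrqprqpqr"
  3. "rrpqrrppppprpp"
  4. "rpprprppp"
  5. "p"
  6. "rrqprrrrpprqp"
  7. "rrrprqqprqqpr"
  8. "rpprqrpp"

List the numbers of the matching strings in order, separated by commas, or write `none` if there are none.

none

1 → no match
2 → no match
3 → no match
4 → no match
5 → no match
6 → no match
7 → no match
8 → no match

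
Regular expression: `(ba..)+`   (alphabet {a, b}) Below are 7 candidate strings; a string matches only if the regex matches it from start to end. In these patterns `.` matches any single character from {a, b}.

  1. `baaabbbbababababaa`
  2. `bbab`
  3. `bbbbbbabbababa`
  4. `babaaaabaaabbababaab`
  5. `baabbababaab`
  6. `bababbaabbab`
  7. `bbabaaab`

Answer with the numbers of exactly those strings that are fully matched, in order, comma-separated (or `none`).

5

1 → no match
2 → no match — must start with `ba`
3 → no match — must start with `ba`
4 → no match
5 → match
6 → no match
7 → no match — must start with `ba`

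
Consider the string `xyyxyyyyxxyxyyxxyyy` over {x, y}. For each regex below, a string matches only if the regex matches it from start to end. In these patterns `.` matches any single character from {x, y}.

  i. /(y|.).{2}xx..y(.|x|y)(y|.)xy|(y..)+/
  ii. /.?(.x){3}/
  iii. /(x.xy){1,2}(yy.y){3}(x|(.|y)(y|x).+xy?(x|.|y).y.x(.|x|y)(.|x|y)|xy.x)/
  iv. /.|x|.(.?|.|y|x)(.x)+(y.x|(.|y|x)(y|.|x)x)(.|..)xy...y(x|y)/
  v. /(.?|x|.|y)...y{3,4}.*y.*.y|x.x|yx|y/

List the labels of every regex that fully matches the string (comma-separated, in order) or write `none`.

i → no match
ii → no match — must end with `x`
iii → no match
iv → no match
v → match

v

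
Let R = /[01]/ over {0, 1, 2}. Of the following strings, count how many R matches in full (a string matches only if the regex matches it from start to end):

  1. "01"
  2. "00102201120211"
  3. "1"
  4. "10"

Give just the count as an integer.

1

1 → no match
2 → no match
3 → match
4 → no match
Total matched: 1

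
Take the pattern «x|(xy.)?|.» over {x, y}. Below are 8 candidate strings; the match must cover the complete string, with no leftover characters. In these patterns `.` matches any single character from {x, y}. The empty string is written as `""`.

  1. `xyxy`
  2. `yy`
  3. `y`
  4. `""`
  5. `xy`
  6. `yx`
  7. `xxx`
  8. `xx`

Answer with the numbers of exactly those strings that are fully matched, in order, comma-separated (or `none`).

3, 4

1 → no match
2 → no match
3 → match
4 → match
5 → no match
6 → no match
7 → no match
8 → no match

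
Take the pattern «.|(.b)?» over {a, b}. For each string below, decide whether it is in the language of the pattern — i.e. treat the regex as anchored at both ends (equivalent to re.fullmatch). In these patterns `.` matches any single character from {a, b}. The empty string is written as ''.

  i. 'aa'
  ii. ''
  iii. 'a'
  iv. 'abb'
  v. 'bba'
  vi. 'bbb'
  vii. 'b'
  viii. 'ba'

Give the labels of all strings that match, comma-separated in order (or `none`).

i. 'aa' → no match
ii. '' → match
iii. 'a' → match
iv. 'abb' → no match
v. 'bba' → no match
vi. 'bbb' → no match
vii. 'b' → match
viii. 'ba' → no match

ii, iii, vii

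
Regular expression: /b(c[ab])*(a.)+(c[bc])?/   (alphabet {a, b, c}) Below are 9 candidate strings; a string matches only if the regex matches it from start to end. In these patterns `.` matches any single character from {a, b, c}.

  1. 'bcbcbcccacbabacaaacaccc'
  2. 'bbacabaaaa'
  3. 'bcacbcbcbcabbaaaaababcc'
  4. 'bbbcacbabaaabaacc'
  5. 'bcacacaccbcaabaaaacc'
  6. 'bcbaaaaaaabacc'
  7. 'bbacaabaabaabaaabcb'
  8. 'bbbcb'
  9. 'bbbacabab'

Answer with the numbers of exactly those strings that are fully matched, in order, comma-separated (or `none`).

none

1 → no match
2. 'bbacabaaaa' → no match
3 → no match
4 → no match
5 → no match
6 → no match
7 → no match
8. 'bbbcb' → no match
9. 'bbbacabab' → no match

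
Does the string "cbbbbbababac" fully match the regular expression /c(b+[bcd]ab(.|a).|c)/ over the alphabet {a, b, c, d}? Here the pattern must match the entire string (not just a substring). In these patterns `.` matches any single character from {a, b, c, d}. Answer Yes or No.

No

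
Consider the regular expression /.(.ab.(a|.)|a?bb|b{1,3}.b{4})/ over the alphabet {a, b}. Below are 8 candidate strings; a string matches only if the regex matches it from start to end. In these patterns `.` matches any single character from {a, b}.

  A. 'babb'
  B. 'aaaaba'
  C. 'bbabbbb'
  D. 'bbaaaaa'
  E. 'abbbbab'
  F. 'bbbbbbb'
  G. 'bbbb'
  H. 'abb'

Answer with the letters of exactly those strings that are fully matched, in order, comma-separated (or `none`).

A, C, F, H

A. 'babb' → match
B. 'aaaaba' → no match
C. 'bbabbbb' → match
D. 'bbaaaaa' → no match
E. 'abbbbab' → no match
F. 'bbbbbbb' → match
G. 'bbbb' → no match
H. 'abb' → match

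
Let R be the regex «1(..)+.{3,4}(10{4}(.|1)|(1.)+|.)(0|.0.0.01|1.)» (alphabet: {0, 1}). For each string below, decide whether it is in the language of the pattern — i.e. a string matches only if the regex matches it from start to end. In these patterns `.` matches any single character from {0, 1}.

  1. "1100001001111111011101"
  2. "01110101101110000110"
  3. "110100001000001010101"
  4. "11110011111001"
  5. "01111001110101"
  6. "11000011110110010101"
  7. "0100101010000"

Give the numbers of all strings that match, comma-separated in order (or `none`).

1 → no match
2 → no match — must start with "1"
3 → match
4 → no match
5 → no match — must start with "1"
6 → match
7 → no match — must start with "1"

3, 6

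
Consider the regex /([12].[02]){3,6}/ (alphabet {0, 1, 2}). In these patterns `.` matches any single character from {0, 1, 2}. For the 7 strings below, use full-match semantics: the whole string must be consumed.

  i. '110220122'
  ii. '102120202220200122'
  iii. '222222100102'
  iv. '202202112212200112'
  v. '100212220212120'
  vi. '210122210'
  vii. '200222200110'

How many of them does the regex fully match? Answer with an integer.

i → match
ii → match
iii → match
iv → match
v → match
vi → match
vii → match
Total matched: 7

7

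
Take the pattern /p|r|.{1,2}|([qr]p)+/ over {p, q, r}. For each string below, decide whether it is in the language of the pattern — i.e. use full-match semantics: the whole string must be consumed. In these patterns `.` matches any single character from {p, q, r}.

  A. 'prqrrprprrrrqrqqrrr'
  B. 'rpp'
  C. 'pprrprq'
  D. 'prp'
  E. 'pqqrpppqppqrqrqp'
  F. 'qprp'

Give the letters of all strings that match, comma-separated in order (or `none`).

F

A → no match
B → no match
C → no match
D → no match
E → no match
F → match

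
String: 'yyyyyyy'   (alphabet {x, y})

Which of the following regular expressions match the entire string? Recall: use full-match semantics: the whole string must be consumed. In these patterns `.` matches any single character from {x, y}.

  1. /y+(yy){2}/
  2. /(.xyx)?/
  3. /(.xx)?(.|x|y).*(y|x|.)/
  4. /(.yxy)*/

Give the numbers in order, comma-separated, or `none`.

1, 3

1 → match
2 → no match
3 → match
4 → no match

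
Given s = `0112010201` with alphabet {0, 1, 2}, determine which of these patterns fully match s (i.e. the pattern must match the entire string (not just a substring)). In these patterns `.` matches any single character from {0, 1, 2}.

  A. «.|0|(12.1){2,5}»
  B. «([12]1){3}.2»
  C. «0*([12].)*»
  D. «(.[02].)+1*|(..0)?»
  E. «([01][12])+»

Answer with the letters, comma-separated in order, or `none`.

E

A → no match
B → no match — must end with `2`
C → no match
D → no match
E → match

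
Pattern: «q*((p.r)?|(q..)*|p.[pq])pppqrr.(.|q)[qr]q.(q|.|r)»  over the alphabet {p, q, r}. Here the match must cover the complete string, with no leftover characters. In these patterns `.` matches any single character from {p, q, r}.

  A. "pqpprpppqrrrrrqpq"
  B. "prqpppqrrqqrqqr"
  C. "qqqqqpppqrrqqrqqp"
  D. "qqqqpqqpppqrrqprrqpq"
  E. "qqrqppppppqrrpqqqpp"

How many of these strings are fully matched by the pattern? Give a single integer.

2

A → no match
B → match
C → match
D → no match
E → no match
Total matched: 2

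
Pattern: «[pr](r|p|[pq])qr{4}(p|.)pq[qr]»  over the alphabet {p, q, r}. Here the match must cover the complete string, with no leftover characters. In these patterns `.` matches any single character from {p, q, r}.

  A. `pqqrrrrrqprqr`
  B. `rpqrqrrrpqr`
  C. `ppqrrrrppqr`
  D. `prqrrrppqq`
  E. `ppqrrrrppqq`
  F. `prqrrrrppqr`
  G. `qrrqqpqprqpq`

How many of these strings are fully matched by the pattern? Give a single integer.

A → no match
B → no match
C → match
D → no match
E → match
F → match
G → no match
Total matched: 3

3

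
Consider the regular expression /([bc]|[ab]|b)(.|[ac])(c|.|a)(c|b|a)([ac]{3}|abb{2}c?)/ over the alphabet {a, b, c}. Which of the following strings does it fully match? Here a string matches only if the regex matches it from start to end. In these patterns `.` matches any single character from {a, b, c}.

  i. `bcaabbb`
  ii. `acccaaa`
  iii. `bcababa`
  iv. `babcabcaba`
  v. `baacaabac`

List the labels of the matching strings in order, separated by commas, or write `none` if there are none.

ii

i → no match
ii → match
iii → no match
iv → no match
v → no match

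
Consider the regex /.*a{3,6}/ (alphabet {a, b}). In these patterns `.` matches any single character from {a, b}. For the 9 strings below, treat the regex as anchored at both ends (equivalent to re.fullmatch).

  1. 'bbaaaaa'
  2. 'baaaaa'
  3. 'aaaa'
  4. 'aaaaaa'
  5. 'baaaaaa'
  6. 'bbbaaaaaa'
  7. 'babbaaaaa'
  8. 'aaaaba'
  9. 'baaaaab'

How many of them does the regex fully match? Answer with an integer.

7

1 → match
2 → match
3 → match
4 → match
5 → match
6 → match
7 → match
8 → no match
9 → no match — must end with 'a'
Total matched: 7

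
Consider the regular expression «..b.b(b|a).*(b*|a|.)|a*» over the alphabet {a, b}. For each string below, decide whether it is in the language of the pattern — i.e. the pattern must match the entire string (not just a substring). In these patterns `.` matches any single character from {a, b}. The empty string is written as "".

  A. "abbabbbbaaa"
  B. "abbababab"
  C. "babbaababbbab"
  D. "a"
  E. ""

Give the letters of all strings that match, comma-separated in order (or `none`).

A, B, D, E

A → match
B → match
C → no match
D → match
E → match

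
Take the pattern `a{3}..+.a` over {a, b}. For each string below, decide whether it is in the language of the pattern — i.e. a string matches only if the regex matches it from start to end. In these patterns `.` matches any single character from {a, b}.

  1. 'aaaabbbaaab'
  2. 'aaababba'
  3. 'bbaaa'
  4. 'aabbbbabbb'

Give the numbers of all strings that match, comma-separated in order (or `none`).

2

1. 'aaaabbbaaab' → no match — must end with 'a'
2. 'aaababba' → match
3. 'bbaaa' → no match — must start with 'a'
4. 'aabbbbabbb' → no match — must end with 'a'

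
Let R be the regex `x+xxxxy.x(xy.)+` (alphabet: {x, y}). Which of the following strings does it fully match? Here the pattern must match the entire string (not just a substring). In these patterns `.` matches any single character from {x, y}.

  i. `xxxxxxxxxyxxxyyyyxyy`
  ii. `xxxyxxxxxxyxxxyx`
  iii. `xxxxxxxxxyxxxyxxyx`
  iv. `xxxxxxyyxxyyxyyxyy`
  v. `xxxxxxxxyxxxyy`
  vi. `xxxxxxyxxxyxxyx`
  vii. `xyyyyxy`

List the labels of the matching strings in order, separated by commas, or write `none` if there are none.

i → no match
ii → no match
iii → match
iv → match
v → match
vi → match
vii → no match

iii, iv, v, vi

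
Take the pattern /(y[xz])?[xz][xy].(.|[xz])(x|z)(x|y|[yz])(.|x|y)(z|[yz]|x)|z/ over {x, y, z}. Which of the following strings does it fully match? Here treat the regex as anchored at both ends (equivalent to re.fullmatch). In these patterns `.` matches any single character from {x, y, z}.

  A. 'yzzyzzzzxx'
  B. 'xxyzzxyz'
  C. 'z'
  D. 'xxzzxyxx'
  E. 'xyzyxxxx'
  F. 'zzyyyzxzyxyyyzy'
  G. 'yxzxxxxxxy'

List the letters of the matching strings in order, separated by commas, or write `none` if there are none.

A, B, C, D, E, G

A → match
B → match
C → match
D → match
E → match
F → no match
G → match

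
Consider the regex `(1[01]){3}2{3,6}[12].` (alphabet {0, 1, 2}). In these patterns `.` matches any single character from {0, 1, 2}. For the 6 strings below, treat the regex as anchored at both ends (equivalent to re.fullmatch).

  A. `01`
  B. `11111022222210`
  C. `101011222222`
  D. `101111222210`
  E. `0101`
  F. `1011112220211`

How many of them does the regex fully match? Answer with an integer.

A. `01` → no match — must start with `1`
B → match
C. `101011222222` → match
D. `101111222210` → match
E. `0101` → no match — must start with `1`
F → no match
Total matched: 3

3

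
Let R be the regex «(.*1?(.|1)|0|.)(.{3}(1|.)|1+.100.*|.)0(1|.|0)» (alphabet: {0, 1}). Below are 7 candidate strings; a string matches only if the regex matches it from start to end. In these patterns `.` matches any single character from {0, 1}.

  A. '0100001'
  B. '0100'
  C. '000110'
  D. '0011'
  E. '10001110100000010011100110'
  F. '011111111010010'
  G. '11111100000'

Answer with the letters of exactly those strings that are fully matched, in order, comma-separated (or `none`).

A, B, G

A → match
B → match
C → no match
D → no match
E → no match
F → no match
G → match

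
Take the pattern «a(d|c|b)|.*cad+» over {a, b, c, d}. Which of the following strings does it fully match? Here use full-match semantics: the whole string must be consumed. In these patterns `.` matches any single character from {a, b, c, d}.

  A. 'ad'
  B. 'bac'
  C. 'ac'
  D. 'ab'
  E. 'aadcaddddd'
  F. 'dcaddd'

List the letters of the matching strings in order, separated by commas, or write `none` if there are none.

A, C, D, E, F

A → match
B → no match
C → match
D → match
E → match
F → match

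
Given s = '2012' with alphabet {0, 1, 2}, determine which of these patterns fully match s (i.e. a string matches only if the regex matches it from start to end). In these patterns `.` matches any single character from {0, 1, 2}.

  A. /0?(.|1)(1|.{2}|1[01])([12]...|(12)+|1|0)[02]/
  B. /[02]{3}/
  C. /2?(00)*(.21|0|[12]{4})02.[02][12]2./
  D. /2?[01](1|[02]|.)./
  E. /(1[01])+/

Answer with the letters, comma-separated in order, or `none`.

A → no match
B → no match
C → no match
D → match
E → no match — must start with '1'

D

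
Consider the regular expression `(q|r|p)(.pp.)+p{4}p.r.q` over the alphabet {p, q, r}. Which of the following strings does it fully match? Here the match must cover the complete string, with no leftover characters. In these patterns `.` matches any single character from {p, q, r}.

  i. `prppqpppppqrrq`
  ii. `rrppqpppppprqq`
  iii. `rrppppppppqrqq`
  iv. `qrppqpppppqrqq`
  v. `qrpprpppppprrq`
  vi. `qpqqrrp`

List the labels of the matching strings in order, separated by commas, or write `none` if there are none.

i, ii, iii, iv, v

i → match
ii → match
iii → match
iv → match
v → match
vi → no match — must end with `q`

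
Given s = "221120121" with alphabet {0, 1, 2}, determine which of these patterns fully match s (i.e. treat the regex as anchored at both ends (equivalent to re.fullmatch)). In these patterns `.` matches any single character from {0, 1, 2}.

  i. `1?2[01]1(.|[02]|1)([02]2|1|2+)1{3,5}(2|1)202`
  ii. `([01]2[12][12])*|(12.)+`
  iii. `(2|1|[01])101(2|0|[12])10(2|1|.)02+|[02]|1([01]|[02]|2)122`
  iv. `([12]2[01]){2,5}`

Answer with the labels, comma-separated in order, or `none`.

i → no match — must end with "202"
ii → no match
iii → no match
iv → match

iv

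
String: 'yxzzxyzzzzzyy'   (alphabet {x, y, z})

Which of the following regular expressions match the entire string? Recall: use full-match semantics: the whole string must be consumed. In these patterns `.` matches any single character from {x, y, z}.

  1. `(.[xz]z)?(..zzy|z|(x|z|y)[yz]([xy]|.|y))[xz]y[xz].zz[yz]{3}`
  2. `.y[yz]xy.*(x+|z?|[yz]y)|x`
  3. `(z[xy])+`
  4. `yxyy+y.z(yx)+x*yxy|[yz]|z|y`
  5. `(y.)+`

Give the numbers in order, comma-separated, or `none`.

1

1 → match
2 → no match
3 → no match — must start with 'z'
4 → no match
5 → no match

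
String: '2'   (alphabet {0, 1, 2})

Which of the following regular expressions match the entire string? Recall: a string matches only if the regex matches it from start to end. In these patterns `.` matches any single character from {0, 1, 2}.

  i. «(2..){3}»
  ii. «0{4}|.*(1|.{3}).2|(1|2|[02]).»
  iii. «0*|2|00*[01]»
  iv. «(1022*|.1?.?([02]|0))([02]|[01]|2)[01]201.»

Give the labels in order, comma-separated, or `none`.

iii

i → no match
ii → no match
iii → match
iv → no match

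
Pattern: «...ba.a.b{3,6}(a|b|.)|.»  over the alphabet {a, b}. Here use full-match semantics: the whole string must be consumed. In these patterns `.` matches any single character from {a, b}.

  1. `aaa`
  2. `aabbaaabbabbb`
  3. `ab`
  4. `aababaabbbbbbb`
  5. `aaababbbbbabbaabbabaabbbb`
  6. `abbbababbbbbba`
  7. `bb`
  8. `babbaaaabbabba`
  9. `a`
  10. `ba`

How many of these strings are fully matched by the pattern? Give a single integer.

1 → no match
2 → no match
3 → no match
4 → no match
5 → no match
6 → match
7 → no match
8 → no match
9 → match
10 → no match
Total matched: 2

2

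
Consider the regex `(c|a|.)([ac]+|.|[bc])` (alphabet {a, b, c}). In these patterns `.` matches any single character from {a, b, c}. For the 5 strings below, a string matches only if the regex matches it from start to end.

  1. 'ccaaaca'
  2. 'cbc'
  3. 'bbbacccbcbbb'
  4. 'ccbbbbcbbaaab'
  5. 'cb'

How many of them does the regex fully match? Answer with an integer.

1 → match
2 → no match
3 → no match
4 → no match
5 → match
Total matched: 2

2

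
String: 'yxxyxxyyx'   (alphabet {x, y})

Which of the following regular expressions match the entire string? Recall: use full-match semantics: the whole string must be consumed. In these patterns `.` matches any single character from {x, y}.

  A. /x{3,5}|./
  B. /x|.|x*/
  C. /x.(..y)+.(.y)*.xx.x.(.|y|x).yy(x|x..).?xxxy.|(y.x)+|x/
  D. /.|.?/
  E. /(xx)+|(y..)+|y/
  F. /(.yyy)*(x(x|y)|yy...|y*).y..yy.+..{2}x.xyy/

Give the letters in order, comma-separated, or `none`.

C, E

A → no match
B → no match
C → match
D → no match
E → match
F → no match — must end with 'xyy'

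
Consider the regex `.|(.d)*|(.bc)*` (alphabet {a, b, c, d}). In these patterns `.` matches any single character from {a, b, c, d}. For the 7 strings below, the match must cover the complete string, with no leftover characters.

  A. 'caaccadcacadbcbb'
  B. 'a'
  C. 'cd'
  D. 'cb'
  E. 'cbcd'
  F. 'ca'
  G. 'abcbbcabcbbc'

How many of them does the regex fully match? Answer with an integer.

A → no match
B → match
C → match
D → no match
E → no match
F → no match
G → match
Total matched: 3

3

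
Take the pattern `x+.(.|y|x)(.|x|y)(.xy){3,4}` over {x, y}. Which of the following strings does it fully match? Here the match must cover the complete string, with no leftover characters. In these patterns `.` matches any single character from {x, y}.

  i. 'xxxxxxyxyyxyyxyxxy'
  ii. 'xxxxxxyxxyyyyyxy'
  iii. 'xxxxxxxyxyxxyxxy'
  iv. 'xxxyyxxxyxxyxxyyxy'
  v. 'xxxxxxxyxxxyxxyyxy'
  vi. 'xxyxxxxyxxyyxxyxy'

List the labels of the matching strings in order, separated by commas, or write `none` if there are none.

i → match
ii → no match
iii → match
iv → match
v → match
vi → no match

i, iii, iv, v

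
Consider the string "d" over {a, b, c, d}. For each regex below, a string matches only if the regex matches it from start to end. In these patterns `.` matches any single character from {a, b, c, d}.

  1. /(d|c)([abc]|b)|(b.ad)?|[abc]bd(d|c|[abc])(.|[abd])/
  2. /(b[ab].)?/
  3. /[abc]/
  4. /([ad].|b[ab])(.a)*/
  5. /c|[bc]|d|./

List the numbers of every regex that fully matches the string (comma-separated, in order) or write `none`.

1 → no match
2 → no match
3 → no match
4 → no match
5 → match

5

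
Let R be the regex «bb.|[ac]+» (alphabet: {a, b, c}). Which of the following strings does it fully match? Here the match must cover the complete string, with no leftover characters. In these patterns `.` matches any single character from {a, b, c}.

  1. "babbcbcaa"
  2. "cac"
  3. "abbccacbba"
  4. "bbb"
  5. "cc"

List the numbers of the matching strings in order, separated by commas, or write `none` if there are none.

2, 4, 5

1. "babbcbcaa" → no match
2. "cac" → match
3. "abbccacbba" → no match
4. "bbb" → match
5. "cc" → match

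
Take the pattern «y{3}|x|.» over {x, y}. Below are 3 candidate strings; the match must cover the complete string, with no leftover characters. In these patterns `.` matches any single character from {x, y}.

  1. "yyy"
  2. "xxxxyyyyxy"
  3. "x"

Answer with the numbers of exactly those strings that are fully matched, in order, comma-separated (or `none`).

1, 3

1 → match
2 → no match
3 → match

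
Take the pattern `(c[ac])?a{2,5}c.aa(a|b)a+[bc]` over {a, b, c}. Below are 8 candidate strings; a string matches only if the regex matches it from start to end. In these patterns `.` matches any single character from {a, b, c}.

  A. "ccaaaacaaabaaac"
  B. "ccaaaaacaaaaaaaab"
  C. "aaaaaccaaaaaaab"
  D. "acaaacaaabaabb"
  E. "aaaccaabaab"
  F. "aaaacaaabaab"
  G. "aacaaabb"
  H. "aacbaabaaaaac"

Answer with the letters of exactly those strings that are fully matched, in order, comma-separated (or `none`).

A → match
B → match
C → match
D → no match
E → match
F → match
G → no match
H → match

A, B, C, E, F, H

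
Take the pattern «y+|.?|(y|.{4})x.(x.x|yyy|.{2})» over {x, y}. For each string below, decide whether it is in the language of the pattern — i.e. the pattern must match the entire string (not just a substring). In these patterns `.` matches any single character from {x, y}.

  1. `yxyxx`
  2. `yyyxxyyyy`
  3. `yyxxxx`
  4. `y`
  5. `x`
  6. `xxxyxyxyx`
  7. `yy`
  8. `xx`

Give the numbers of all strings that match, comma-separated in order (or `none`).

1 → match
2 → match
3 → no match
4 → match
5 → match
6 → match
7 → match
8 → no match

1, 2, 4, 5, 6, 7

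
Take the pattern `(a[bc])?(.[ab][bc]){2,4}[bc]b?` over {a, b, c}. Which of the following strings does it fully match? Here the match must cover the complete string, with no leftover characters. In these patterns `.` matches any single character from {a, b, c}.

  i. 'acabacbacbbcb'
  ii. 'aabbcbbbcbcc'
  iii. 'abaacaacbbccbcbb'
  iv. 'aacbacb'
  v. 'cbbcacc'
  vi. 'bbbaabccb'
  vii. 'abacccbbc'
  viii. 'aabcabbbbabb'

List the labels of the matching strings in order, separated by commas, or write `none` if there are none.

i → no match
ii → no match
iii → match
iv → match
v → match
vi → no match
vii → no match
viii → no match

iii, iv, v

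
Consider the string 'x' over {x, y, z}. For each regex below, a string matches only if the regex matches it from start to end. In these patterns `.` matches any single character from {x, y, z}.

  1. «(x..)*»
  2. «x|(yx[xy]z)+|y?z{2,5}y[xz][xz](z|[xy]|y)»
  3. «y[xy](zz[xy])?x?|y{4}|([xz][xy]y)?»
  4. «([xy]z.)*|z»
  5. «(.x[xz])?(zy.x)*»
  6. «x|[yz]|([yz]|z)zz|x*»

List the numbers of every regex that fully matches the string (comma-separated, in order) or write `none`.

2, 6

1 → no match
2 → match
3 → no match
4 → no match
5 → no match
6 → match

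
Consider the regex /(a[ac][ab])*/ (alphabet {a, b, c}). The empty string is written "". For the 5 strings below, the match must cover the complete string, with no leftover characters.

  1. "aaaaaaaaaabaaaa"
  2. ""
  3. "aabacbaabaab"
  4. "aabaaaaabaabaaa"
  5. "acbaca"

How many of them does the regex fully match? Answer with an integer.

1 → no match
2. "" → match
3. "aabacbaabaab" → match
4 → match
5. "acbaca" → match
Total matched: 4

4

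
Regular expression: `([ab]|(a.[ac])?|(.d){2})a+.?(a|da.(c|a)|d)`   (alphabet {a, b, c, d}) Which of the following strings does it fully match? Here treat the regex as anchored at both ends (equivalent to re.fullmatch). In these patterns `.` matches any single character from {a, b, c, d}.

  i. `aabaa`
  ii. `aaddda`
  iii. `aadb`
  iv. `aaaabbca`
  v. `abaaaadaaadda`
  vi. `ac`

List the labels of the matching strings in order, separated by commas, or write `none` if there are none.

i. `aabaa` → no match
ii. `aaddda` → no match
iii. `aadb` → no match
iv. `aaaabbca` → no match
v → no match
vi. `ac` → no match

none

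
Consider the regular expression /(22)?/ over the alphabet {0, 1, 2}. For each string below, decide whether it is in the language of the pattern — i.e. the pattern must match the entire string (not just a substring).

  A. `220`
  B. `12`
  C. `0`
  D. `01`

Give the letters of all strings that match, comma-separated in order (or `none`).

A. `220` → no match
B. `12` → no match
C. `0` → no match
D. `01` → no match

none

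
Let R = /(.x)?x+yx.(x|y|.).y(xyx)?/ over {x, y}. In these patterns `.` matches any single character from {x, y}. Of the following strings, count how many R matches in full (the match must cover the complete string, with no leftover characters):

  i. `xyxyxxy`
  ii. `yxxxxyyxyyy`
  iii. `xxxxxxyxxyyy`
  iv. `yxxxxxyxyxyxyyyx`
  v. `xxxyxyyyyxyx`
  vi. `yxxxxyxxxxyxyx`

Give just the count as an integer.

4

i. `xyxyxxy` → match
ii. `yxxxxyyxyyy` → no match
iii. `xxxxxxyxxyyy` → match
iv → no match
v. `xxxyxyyyyxyx` → match
vi → match
Total matched: 4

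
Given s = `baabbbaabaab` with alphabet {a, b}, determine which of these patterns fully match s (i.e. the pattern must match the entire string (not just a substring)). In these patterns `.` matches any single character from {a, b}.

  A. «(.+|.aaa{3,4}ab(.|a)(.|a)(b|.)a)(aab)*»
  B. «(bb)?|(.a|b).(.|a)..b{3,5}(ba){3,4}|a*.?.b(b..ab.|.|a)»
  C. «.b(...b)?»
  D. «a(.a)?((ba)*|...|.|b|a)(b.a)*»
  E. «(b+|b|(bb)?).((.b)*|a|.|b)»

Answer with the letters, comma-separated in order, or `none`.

A → match
B → no match
C → no match
D → no match — must start with `a`
E → no match

A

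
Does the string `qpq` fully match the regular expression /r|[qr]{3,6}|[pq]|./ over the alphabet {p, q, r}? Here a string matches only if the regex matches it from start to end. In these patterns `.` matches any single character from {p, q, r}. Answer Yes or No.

No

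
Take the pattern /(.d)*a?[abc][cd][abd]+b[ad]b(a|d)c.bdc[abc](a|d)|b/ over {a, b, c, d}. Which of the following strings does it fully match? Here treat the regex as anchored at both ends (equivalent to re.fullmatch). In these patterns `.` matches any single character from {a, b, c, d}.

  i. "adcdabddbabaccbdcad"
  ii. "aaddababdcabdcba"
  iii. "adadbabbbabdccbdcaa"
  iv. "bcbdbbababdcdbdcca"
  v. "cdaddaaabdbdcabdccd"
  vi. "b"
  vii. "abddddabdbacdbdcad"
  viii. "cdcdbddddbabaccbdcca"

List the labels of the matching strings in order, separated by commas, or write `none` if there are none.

i → match
ii → match
iii → match
iv → match
v → match
vi → match
vii → match
viii → match

i, ii, iii, iv, v, vi, vii, viii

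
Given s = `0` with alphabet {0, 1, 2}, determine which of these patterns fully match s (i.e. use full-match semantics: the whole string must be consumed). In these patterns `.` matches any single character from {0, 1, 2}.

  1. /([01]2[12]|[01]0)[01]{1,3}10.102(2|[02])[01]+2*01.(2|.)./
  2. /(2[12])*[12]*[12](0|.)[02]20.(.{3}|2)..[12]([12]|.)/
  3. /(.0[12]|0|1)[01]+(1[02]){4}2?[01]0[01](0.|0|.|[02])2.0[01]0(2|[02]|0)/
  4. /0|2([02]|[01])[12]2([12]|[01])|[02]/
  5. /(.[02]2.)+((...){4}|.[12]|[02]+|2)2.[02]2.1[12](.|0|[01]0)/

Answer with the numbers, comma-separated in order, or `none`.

4

1 → no match
2 → no match
3 → no match
4 → match
5 → no match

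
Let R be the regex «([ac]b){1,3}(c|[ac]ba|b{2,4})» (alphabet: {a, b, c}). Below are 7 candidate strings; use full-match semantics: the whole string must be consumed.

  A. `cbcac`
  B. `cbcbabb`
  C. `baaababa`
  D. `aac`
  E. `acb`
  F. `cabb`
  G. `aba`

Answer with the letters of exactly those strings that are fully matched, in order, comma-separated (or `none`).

A → no match
B → no match
C → no match
D → no match
E → no match
F → no match
G → no match

none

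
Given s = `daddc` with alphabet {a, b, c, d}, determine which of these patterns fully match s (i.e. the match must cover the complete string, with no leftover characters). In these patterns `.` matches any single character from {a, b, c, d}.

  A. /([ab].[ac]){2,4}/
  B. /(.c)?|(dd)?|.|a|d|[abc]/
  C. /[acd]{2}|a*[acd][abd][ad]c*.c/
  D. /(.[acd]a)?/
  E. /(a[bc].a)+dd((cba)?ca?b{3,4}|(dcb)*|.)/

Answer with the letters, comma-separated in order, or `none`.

A → no match
B → no match
C → match
D → no match
E → no match — must start with `a`

C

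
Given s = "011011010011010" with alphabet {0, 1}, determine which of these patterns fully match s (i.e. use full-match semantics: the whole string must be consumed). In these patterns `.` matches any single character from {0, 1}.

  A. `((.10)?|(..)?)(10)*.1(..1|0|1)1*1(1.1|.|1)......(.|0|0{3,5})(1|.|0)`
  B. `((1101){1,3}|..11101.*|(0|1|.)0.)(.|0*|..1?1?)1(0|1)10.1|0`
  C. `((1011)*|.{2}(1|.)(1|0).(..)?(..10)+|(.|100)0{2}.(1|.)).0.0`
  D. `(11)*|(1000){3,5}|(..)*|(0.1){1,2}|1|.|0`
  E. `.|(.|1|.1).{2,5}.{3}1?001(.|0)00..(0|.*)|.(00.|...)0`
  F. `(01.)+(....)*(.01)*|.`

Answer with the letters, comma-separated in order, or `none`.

A, F

A → match
B → no match
C → no match
D → no match
E → no match
F → match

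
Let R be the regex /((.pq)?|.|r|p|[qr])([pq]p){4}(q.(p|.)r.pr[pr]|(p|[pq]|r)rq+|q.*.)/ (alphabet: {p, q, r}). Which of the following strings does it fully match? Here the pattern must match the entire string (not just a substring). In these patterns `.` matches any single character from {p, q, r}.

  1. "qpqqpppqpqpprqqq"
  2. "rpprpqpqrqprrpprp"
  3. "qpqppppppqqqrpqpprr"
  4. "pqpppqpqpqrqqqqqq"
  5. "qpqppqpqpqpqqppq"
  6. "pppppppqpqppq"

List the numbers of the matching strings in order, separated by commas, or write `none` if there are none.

1 → match
2 → no match
3 → no match
4 → match
5 → match
6 → match

1, 4, 5, 6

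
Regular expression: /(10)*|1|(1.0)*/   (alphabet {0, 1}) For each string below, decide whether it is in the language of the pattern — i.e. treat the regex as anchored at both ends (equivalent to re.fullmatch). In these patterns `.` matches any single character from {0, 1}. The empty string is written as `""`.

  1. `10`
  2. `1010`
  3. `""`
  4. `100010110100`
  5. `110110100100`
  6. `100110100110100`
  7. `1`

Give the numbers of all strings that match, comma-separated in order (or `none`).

1 → match
2 → match
3 → match
4 → no match
5 → match
6 → match
7 → match

1, 2, 3, 5, 6, 7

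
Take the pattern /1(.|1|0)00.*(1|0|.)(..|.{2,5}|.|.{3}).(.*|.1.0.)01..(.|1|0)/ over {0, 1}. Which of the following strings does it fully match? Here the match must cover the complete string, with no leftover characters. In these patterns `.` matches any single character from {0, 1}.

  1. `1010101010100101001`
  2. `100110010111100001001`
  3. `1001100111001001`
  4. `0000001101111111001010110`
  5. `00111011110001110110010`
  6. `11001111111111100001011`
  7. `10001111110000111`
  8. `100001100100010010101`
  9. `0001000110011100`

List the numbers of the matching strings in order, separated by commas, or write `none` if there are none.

6

1 → no match
2 → no match
3 → no match
4 → no match — must start with `1`
5 → no match — must start with `1`
6 → match
7 → no match
8 → no match
9 → no match — must start with `1`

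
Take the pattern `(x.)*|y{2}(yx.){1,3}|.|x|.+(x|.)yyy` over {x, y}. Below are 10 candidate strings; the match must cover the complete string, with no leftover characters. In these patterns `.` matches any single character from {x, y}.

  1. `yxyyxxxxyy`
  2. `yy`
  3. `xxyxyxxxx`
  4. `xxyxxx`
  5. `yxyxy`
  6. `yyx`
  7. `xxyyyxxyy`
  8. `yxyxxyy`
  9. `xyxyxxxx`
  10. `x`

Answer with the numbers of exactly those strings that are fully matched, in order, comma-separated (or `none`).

9, 10

1 → no match
2 → no match
3 → no match
4 → no match
5 → no match
6 → no match
7 → no match
8 → no match
9 → match
10 → match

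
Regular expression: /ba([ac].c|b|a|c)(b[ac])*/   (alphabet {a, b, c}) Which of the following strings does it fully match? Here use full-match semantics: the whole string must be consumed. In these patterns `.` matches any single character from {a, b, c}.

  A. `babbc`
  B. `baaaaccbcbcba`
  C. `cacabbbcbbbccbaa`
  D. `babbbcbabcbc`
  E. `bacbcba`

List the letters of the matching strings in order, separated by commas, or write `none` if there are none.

A → match
B → no match
C → no match — must start with `ba`
D → no match
E → match

A, E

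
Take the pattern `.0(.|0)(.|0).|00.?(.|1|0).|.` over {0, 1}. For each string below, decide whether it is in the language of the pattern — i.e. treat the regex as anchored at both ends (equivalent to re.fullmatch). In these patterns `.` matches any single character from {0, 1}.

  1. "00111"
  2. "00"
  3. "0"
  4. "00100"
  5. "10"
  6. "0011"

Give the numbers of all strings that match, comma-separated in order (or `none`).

1, 3, 4, 6

1 → match
2 → no match
3 → match
4 → match
5 → no match
6 → match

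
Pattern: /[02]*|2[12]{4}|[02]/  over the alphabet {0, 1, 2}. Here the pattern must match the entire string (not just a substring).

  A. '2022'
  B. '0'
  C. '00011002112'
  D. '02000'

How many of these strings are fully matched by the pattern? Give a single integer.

3

A. '2022' → match
B. '0' → match
C. '00011002112' → no match
D. '02000' → match
Total matched: 3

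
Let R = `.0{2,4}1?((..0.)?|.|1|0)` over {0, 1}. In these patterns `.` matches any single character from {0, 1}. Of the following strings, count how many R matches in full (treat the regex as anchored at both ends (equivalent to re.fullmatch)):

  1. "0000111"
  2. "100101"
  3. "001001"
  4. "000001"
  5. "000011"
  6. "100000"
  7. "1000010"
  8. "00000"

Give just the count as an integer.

1 → no match
2 → no match
3 → no match
4 → match
5 → match
6 → match
7 → match
8 → match
Total matched: 5

5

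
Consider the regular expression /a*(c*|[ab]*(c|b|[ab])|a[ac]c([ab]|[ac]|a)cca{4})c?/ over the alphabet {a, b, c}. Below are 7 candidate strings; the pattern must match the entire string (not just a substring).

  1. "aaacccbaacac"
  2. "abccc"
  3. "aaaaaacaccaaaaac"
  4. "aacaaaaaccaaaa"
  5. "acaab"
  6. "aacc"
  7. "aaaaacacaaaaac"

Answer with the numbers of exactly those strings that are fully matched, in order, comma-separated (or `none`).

6

1 → no match
2 → no match
3 → no match
4 → no match
5 → no match
6 → match
7 → no match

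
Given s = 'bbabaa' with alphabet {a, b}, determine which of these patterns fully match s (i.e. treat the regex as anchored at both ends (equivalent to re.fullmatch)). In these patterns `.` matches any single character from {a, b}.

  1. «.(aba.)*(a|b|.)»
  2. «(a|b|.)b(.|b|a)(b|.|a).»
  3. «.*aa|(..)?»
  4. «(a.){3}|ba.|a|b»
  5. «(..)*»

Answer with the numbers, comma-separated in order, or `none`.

1 → no match
2 → no match
3 → match
4 → no match
5 → match

3, 5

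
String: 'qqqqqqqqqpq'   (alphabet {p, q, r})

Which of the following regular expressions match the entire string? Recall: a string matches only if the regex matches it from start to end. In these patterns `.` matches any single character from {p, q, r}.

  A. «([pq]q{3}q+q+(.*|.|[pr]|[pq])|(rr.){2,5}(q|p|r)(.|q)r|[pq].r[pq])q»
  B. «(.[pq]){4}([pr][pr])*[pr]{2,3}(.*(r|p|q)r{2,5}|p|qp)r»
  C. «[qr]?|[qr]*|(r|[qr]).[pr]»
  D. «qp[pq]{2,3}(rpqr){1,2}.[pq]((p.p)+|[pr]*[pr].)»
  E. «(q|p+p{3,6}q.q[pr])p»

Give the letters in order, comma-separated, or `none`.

A → match
B → no match — must end with 'r'
C → no match
D → no match — must start with 'qp'
E → no match — must end with 'p'

A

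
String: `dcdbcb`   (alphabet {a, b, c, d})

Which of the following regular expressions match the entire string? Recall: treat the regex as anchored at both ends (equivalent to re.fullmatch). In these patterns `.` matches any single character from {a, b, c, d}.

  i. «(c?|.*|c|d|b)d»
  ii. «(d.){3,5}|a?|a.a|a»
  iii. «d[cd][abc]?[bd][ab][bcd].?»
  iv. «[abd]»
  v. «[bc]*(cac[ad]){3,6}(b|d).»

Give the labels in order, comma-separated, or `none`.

iii

i → no match — must end with `d`
ii → no match
iii → match
iv → no match
v → no match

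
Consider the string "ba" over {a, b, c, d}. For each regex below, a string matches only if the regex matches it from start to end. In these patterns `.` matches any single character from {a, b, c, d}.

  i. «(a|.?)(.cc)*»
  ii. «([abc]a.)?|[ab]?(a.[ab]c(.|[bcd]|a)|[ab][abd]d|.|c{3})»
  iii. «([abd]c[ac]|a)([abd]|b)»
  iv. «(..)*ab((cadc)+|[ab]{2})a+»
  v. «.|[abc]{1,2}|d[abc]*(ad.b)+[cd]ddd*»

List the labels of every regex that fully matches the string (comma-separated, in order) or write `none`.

i → no match
ii → match
iii → no match
iv → no match
v → match

ii, v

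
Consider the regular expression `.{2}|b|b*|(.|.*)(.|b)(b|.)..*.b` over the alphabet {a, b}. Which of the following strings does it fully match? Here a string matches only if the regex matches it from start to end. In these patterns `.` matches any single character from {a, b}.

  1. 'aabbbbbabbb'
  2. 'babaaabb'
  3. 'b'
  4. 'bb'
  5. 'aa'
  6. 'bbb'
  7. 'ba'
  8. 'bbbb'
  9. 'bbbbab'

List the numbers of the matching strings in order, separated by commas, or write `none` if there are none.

1 → match
2 → match
3 → match
4 → match
5 → match
6 → match
7 → match
8 → match
9 → match

1, 2, 3, 4, 5, 6, 7, 8, 9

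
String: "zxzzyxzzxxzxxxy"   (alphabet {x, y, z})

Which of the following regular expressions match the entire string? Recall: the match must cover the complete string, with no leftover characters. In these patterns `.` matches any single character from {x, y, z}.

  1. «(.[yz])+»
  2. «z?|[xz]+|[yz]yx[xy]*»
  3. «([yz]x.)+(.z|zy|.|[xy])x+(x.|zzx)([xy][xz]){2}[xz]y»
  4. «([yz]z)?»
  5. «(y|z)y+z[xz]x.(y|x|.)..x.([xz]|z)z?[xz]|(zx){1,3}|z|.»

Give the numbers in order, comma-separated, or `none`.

1 → no match
2 → no match
3 → match
4 → no match
5 → no match

3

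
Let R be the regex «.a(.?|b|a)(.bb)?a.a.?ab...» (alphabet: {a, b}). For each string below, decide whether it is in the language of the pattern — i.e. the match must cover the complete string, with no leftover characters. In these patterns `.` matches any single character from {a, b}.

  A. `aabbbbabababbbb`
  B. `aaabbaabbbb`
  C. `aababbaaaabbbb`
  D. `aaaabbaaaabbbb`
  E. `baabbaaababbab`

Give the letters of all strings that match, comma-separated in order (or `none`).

A, C, D, E

A → match
B → no match
C → match
D → match
E → match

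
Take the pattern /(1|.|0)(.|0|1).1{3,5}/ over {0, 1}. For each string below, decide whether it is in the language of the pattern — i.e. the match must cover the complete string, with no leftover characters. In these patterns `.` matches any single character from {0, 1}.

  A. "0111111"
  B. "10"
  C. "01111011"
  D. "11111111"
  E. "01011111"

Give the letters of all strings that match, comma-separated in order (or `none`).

A, D, E

A → match
B → no match — must end with "1"
C → no match
D → match
E → match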